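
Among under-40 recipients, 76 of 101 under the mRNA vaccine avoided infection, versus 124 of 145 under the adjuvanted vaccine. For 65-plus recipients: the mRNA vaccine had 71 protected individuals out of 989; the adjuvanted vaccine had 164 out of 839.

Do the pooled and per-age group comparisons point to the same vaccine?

Yes

Under-40: the mRNA vaccine 76/101 = 75.2%, the adjuvanted vaccine 124/145 = 85.5% → the adjuvanted vaccine
65-plus: the mRNA vaccine 71/989 = 7.2%, the adjuvanted vaccine 164/839 = 19.5% → the adjuvanted vaccine
Overall: the mRNA vaccine 147/1090 = 13.5%, the adjuvanted vaccine 288/984 = 29.3% → the adjuvanted vaccine
The adjuvanted vaccine wins overall and in every age group — no reversal.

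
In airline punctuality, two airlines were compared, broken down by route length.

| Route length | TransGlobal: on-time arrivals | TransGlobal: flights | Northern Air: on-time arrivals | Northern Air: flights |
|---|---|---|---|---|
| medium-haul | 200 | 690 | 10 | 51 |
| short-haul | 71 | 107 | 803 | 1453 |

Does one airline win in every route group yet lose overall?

Medium-haul: TransGlobal 200/690 = 29.0%, Northern Air 10/51 = 19.6% → TransGlobal
Short-haul: TransGlobal 71/107 = 66.4%, Northern Air 803/1453 = 55.3% → TransGlobal
Overall: TransGlobal 271/797 = 34.0%, Northern Air 813/1504 = 54.1% → Northern Air
TransGlobal wins each route group but Northern Air wins overall — the comparison reverses. TransGlobal's flights skew toward medium-haul, which has a lower base rate.

Yes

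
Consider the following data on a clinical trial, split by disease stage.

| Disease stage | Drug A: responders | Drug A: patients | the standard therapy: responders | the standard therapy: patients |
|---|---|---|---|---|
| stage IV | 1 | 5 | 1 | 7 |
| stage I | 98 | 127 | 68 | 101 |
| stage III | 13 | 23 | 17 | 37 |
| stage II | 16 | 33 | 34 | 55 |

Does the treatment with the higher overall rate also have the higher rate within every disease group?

No

Stage IV: Drug A 1/5 = 20.0%, the standard therapy 1/7 = 14.3% → Drug A
Stage I: Drug A 98/127 = 77.2%, the standard therapy 68/101 = 67.3% → Drug A
Stage III: Drug A 13/23 = 56.5%, the standard therapy 17/37 = 45.9% → Drug A
Stage II: Drug A 16/33 = 48.5%, the standard therapy 34/55 = 61.8% → the standard therapy
Overall: Drug A 128/188 = 68.1%, the standard therapy 120/200 = 60.0% → Drug A
Neither sweeps: Drug A wins 3 of 4 groups, the standard therapy wins 1. Drug A wins overall but not every group — no Simpson reversal.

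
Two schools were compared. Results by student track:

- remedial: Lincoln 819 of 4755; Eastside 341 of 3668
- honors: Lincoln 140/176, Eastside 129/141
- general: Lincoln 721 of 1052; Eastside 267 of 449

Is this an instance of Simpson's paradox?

Remedial: Lincoln 819/4755 = 17.2%, Eastside 341/3668 = 9.3% → Lincoln
Honors: Lincoln 140/176 = 79.5%, Eastside 129/141 = 91.5% → Eastside
General: Lincoln 721/1052 = 68.5%, Eastside 267/449 = 59.5% → Lincoln
Overall: Lincoln 1680/5983 = 28.1%, Eastside 737/4258 = 17.3% → Lincoln
Neither sweeps: Lincoln wins 2 of 3 groups, Eastside wins 1. Lincoln wins overall but not every group — no Simpson reversal.

No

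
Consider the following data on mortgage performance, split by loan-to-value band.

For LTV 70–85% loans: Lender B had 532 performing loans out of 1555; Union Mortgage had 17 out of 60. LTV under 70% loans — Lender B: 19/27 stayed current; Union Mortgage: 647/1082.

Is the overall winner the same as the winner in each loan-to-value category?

No

LTV 70–85%: Lender B 532/1555 = 34.2%, Union Mortgage 17/60 = 28.3% → Lender B
LTV under 70%: Lender B 19/27 = 70.4%, Union Mortgage 647/1082 = 59.8% → Lender B
Overall: Lender B 551/1582 = 34.8%, Union Mortgage 664/1142 = 58.1% → Union Mortgage
Lender B wins each loan-to-value group but Union Mortgage wins overall — the comparison reverses. Lender B's loans skew toward LTV 70–85%, which has a lower base rate.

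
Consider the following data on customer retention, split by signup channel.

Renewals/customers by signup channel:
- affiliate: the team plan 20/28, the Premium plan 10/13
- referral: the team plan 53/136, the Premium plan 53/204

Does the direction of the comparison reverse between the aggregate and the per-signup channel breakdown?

No

Affiliate: the team plan 20/28 = 71.4%, the Premium plan 10/13 = 76.9% → the Premium plan
Referral: the team plan 53/136 = 39.0%, the Premium plan 53/204 = 26.0% → the team plan
Overall: the team plan 73/164 = 44.5%, the Premium plan 63/217 = 29.0% → the team plan
Neither sweeps: the team plan wins 1 of 2 groups, the Premium plan wins 1. The team plan wins overall but not every group — no Simpson reversal.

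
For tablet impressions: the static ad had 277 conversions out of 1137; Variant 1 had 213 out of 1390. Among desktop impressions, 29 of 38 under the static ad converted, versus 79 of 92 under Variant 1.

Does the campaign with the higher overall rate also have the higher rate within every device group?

Tablet: the static ad 277/1137 = 24.4%, Variant 1 213/1390 = 15.3% → the static ad
Desktop: the static ad 29/38 = 76.3%, Variant 1 79/92 = 85.9% → Variant 1
Overall: the static ad 306/1175 = 26.0%, Variant 1 292/1482 = 19.7% → the static ad
Neither sweeps: the static ad wins 1 of 2 groups, Variant 1 wins 1. The static ad wins overall but not every group — no Simpson reversal.

No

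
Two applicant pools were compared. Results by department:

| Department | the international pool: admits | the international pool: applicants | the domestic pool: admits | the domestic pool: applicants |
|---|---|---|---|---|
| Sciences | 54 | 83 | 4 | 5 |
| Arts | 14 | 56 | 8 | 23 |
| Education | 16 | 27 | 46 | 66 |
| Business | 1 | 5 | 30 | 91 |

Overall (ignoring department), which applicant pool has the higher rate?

Sciences: the international pool 54/83 = 65.1%, the domestic pool 4/5 = 80.0% → the domestic pool
Arts: the international pool 14/56 = 25.0%, the domestic pool 8/23 = 34.8% → the domestic pool
Education: the international pool 16/27 = 59.3%, the domestic pool 46/66 = 69.7% → the domestic pool
Business: the international pool 1/5 = 20.0%, the domestic pool 30/91 = 33.0% → the domestic pool
Overall: the international pool 85/171 = 49.7%, the domestic pool 88/185 = 47.6% → the international pool
(The domestic pool wins every department group but the international pool wins overall — the domestic pool's applicants skew toward the low-rate Business group.)

the international pool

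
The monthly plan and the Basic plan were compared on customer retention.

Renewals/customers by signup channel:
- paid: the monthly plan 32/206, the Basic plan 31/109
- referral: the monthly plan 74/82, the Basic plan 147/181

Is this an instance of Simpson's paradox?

Paid: the monthly plan 32/206 = 15.5%, the Basic plan 31/109 = 28.4% → the Basic plan
Referral: the monthly plan 74/82 = 90.2%, the Basic plan 147/181 = 81.2% → the monthly plan
Overall: the monthly plan 106/288 = 36.8%, the Basic plan 178/290 = 61.4% → the Basic plan
Neither sweeps: the monthly plan wins 1 of 2 groups, the Basic plan wins 1. The Basic plan wins overall but not every group — no Simpson reversal.

No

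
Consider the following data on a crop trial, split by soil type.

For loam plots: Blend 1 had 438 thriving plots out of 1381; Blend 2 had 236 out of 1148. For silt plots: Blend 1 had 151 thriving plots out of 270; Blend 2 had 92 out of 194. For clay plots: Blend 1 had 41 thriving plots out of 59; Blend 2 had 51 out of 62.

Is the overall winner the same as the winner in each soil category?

Loam: Blend 1 438/1381 = 31.7%, Blend 2 236/1148 = 20.6% → Blend 1
Silt: Blend 1 151/270 = 55.9%, Blend 2 92/194 = 47.4% → Blend 1
Clay: Blend 1 41/59 = 69.5%, Blend 2 51/62 = 82.3% → Blend 2
Overall: Blend 1 630/1710 = 36.8%, Blend 2 379/1404 = 27.0% → Blend 1
Neither sweeps: Blend 1 wins 2 of 3 groups, Blend 2 wins 1. Blend 1 wins overall but not every group — no Simpson reversal.

No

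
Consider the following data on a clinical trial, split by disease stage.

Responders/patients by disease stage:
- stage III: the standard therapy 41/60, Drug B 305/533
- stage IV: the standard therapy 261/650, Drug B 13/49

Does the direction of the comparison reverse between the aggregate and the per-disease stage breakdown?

Yes

Stage III: the standard therapy 41/60 = 68.3%, Drug B 305/533 = 57.2% → the standard therapy
Stage IV: the standard therapy 261/650 = 40.2%, Drug B 13/49 = 26.5% → the standard therapy
Overall: the standard therapy 302/710 = 42.5%, Drug B 318/582 = 54.6% → Drug B
The standard therapy wins each disease group but Drug B wins overall — the comparison reverses. The standard therapy's patients skew toward stage IV, which has a lower base rate.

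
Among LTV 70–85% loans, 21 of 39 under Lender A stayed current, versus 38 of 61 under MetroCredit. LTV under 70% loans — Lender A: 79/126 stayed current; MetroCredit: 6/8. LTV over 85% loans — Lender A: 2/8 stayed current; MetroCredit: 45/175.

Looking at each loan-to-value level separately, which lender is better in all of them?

MetroCredit

LTV 70–85%: Lender A 21/39 = 53.8%, MetroCredit 38/61 = 62.3% → MetroCredit
LTV under 70%: Lender A 79/126 = 62.7%, MetroCredit 6/8 = 75.0% → MetroCredit
LTV over 85%: Lender A 2/8 = 25.0%, MetroCredit 45/175 = 25.7% → MetroCredit
MetroCredit has the higher rate in all 3 groups.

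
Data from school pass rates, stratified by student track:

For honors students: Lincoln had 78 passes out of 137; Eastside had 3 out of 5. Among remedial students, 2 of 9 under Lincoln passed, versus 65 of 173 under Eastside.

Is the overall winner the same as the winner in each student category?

Honors: Lincoln 78/137 = 56.9%, Eastside 3/5 = 60.0% → Eastside
Remedial: Lincoln 2/9 = 22.2%, Eastside 65/173 = 37.6% → Eastside
Overall: Lincoln 80/146 = 54.8%, Eastside 68/178 = 38.2% → Lincoln
Eastside wins each student group but Lincoln wins overall — the comparison reverses. Eastside's students skew toward remedial, which has a lower base rate.

No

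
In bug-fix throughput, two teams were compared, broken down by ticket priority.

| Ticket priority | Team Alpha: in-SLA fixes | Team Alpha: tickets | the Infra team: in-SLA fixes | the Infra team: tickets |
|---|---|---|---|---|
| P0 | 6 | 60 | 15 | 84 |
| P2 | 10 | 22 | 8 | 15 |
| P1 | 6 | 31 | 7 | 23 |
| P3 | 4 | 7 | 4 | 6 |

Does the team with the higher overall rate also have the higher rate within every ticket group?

Yes

P0: Team Alpha 6/60 = 10.0%, the Infra team 15/84 = 17.9% → the Infra team
P2: Team Alpha 10/22 = 45.5%, the Infra team 8/15 = 53.3% → the Infra team
P1: Team Alpha 6/31 = 19.4%, the Infra team 7/23 = 30.4% → the Infra team
P3: Team Alpha 4/7 = 57.1%, the Infra team 4/6 = 66.7% → the Infra team
Overall: Team Alpha 26/120 = 21.7%, the Infra team 34/128 = 26.6% → the Infra team
The Infra team wins overall and in every ticket group — no reversal.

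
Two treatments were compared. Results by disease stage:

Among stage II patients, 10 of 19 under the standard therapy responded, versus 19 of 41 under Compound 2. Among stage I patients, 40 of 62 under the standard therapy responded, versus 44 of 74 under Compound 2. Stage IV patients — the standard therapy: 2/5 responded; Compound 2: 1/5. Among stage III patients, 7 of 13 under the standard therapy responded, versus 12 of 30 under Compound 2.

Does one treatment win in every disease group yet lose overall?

No

Stage II: the standard therapy 10/19 = 52.6%, Compound 2 19/41 = 46.3% → the standard therapy
Stage I: the standard therapy 40/62 = 64.5%, Compound 2 44/74 = 59.5% → the standard therapy
Stage IV: the standard therapy 2/5 = 40.0%, Compound 2 1/5 = 20.0% → the standard therapy
Stage III: the standard therapy 7/13 = 53.8%, Compound 2 12/30 = 40.0% → the standard therapy
Overall: the standard therapy 59/99 = 59.6%, Compound 2 76/150 = 50.7% → the standard therapy
The standard therapy wins overall and in every disease group — no reversal.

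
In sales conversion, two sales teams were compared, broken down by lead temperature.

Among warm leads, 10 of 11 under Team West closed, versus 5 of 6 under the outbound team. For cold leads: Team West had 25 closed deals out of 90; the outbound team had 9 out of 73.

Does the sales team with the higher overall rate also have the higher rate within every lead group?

Warm: Team West 10/11 = 90.9%, the outbound team 5/6 = 83.3% → Team West
Cold: Team West 25/90 = 27.8%, the outbound team 9/73 = 12.3% → Team West
Overall: Team West 35/101 = 34.7%, the outbound team 14/79 = 17.7% → Team West
Team West wins overall and in every lead group — no reversal.

Yes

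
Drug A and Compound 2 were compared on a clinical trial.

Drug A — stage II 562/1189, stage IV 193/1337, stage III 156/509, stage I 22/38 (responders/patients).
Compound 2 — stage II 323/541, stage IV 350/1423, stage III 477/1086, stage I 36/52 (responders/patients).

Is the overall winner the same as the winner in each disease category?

Stage II: Drug A 562/1189 = 47.3%, Compound 2 323/541 = 59.7% → Compound 2
Stage IV: Drug A 193/1337 = 14.4%, Compound 2 350/1423 = 24.6% → Compound 2
Stage III: Drug A 156/509 = 30.6%, Compound 2 477/1086 = 43.9% → Compound 2
Stage I: Drug A 22/38 = 57.9%, Compound 2 36/52 = 69.2% → Compound 2
Overall: Drug A 933/3073 = 30.4%, Compound 2 1186/3102 = 38.2% → Compound 2
Compound 2 wins overall and in every disease group — no reversal.

Yes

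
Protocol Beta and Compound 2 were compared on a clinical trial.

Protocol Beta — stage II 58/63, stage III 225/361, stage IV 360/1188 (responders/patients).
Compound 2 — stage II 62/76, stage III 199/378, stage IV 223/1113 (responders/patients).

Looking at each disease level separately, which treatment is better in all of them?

Protocol Beta

Stage II: Protocol Beta 58/63 = 92.1%, Compound 2 62/76 = 81.6% → Protocol Beta
Stage III: Protocol Beta 225/361 = 62.3%, Compound 2 199/378 = 52.6% → Protocol Beta
Stage IV: Protocol Beta 360/1188 = 30.3%, Compound 2 223/1113 = 20.0% → Protocol Beta
Protocol Beta has the higher rate in all 3 groups.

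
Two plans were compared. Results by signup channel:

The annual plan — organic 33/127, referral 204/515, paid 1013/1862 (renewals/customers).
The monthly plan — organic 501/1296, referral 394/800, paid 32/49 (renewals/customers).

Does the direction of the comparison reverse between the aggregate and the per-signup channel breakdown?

Yes

Organic: the annual plan 33/127 = 26.0%, the monthly plan 501/1296 = 38.7% → the monthly plan
Referral: the annual plan 204/515 = 39.6%, the monthly plan 394/800 = 49.2% → the monthly plan
Paid: the annual plan 1013/1862 = 54.4%, the monthly plan 32/49 = 65.3% → the monthly plan
Overall: the annual plan 1250/2504 = 49.9%, the monthly plan 927/2145 = 43.2% → the annual plan
The monthly plan wins each signup group but the annual plan wins overall — the comparison reverses. The monthly plan's customers skew toward organic, which has a lower base rate.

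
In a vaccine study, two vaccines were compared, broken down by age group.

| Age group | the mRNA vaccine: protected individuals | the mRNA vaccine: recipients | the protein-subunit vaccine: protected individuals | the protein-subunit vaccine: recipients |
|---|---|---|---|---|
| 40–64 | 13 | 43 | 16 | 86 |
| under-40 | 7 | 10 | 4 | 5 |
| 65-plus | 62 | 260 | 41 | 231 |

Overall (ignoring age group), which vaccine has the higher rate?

40–64: the mRNA vaccine 13/43 = 30.2%, the protein-subunit vaccine 16/86 = 18.6% → the mRNA vaccine
Under-40: the mRNA vaccine 7/10 = 70.0%, the protein-subunit vaccine 4/5 = 80.0% → the protein-subunit vaccine
65-plus: the mRNA vaccine 62/260 = 23.8%, the protein-subunit vaccine 41/231 = 17.7% → the mRNA vaccine
Overall: the mRNA vaccine 82/313 = 26.2%, the protein-subunit vaccine 61/322 = 18.9% → the mRNA vaccine
(Neither sweeps every age group, but the mRNA vaccine has the higher pooled rate.)

the mRNA vaccine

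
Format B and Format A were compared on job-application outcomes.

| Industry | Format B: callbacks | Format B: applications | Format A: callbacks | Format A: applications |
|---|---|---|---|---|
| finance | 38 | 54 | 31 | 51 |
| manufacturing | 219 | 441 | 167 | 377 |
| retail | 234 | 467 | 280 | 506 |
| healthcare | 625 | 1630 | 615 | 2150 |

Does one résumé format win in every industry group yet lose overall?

No

Finance: Format B 38/54 = 70.4%, Format A 31/51 = 60.8% → Format B
Manufacturing: Format B 219/441 = 49.7%, Format A 167/377 = 44.3% → Format B
Retail: Format B 234/467 = 50.1%, Format A 280/506 = 55.3% → Format A
Healthcare: Format B 625/1630 = 38.3%, Format A 615/2150 = 28.6% → Format B
Overall: Format B 1116/2592 = 43.1%, Format A 1093/3084 = 35.4% → Format B
Neither sweeps: Format B wins 3 of 4 groups, Format A wins 1. Format B wins overall but not every group — no Simpson reversal.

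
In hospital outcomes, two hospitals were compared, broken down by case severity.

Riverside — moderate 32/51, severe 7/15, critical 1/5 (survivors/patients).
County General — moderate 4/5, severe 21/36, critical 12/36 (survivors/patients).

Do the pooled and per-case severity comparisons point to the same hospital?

Moderate: Riverside 32/51 = 62.7%, County General 4/5 = 80.0% → County General
Severe: Riverside 7/15 = 46.7%, County General 21/36 = 58.3% → County General
Critical: Riverside 1/5 = 20.0%, County General 12/36 = 33.3% → County General
Overall: Riverside 40/71 = 56.3%, County General 37/77 = 48.1% → Riverside
County General wins each case group but Riverside wins overall — the comparison reverses. County General's patients skew toward critical, which has a lower base rate.

No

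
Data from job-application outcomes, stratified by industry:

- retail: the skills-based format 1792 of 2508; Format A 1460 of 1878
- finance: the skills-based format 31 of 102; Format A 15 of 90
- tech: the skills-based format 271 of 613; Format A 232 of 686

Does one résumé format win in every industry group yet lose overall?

No

Retail: the skills-based format 1792/2508 = 71.5%, Format A 1460/1878 = 77.7% → Format A
Finance: the skills-based format 31/102 = 30.4%, Format A 15/90 = 16.7% → the skills-based format
Tech: the skills-based format 271/613 = 44.2%, Format A 232/686 = 33.8% → the skills-based format
Overall: the skills-based format 2094/3223 = 65.0%, Format A 1707/2654 = 64.3% → the skills-based format
Neither sweeps: the skills-based format wins 2 of 3 groups, Format A wins 1. The skills-based format wins overall but not every group — no Simpson reversal.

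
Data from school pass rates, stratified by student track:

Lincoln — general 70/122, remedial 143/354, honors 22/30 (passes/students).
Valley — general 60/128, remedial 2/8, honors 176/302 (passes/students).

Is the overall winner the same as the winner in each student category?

No

General: Lincoln 70/122 = 57.4%, Valley 60/128 = 46.9% → Lincoln
Remedial: Lincoln 143/354 = 40.4%, Valley 2/8 = 25.0% → Lincoln
Honors: Lincoln 22/30 = 73.3%, Valley 176/302 = 58.3% → Lincoln
Overall: Lincoln 235/506 = 46.4%, Valley 238/438 = 54.3% → Valley
Lincoln wins each student group but Valley wins overall — the comparison reverses. Lincoln's students skew toward remedial, which has a lower base rate.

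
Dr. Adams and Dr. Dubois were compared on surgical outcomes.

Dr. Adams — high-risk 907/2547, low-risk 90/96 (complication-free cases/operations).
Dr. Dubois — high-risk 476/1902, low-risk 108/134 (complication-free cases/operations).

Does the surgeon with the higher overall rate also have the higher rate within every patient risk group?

High-risk: Dr. Adams 907/2547 = 35.6%, Dr. Dubois 476/1902 = 25.0% → Dr. Adams
Low-risk: Dr. Adams 90/96 = 93.8%, Dr. Dubois 108/134 = 80.6% → Dr. Adams
Overall: Dr. Adams 997/2643 = 37.7%, Dr. Dubois 584/2036 = 28.7% → Dr. Adams
Dr. Adams wins overall and in every patient risk group — no reversal.

Yes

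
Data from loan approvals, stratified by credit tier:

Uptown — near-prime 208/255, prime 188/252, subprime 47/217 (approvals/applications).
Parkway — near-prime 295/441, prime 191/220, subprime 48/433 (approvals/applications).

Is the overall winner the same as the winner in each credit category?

No

Near-prime: Uptown 208/255 = 81.6%, Parkway 295/441 = 66.9% → Uptown
Prime: Uptown 188/252 = 74.6%, Parkway 191/220 = 86.8% → Parkway
Subprime: Uptown 47/217 = 21.7%, Parkway 48/433 = 11.1% → Uptown
Overall: Uptown 443/724 = 61.2%, Parkway 534/1094 = 48.8% → Uptown
Neither sweeps: Uptown wins 2 of 3 groups, Parkway wins 1. Uptown wins overall but not every group — no Simpson reversal.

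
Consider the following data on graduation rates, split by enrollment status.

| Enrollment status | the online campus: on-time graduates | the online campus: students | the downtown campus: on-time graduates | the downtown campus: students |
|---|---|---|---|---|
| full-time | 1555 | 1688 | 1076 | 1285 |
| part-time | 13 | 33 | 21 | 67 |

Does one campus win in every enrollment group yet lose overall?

No

Full-time: the online campus 1555/1688 = 92.1%, the downtown campus 1076/1285 = 83.7% → the online campus
Part-time: the online campus 13/33 = 39.4%, the downtown campus 21/67 = 31.3% → the online campus
Overall: the online campus 1568/1721 = 91.1%, the downtown campus 1097/1352 = 81.1% → the online campus
The online campus wins overall and in every enrollment group — no reversal.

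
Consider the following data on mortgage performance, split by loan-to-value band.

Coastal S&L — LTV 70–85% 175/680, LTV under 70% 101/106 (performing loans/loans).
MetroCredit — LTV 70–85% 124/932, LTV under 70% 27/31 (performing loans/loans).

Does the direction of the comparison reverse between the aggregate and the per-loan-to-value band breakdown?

No

LTV 70–85%: Coastal S&L 175/680 = 25.7%, MetroCredit 124/932 = 13.3% → Coastal S&L
LTV under 70%: Coastal S&L 101/106 = 95.3%, MetroCredit 27/31 = 87.1% → Coastal S&L
Overall: Coastal S&L 276/786 = 35.1%, MetroCredit 151/963 = 15.7% → Coastal S&L
Coastal S&L wins overall and in every loan-to-value group — no reversal.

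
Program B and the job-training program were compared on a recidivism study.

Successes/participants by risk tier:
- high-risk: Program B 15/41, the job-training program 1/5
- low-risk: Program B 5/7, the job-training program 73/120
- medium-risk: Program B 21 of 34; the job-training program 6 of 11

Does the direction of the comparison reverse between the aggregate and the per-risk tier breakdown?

High-risk: Program B 15/41 = 36.6%, the job-training program 1/5 = 20.0% → Program B
Low-risk: Program B 5/7 = 71.4%, the job-training program 73/120 = 60.8% → Program B
Medium-risk: Program B 21/34 = 61.8%, the job-training program 6/11 = 54.5% → Program B
Overall: Program B 41/82 = 50.0%, the job-training program 80/136 = 58.8% → the job-training program
Program B wins each risk group but the job-training program wins overall — the comparison reverses. Program B's participants skew toward high-risk, which has a lower base rate.

Yes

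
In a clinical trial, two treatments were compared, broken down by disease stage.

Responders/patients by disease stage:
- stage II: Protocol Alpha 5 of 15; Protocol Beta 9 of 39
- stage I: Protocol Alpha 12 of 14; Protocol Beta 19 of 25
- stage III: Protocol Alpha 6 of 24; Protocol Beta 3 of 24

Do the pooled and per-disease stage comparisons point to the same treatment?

Stage II: Protocol Alpha 5/15 = 33.3%, Protocol Beta 9/39 = 23.1% → Protocol Alpha
Stage I: Protocol Alpha 12/14 = 85.7%, Protocol Beta 19/25 = 76.0% → Protocol Alpha
Stage III: Protocol Alpha 6/24 = 25.0%, Protocol Beta 3/24 = 12.5% → Protocol Alpha
Overall: Protocol Alpha 23/53 = 43.4%, Protocol Beta 31/88 = 35.2% → Protocol Alpha
Protocol Alpha wins overall and in every disease group — no reversal.

Yes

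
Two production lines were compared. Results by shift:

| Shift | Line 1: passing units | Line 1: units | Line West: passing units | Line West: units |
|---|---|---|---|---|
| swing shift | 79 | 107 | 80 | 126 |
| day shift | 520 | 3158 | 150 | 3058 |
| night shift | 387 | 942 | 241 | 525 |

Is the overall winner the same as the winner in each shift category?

Swing shift: Line 1 79/107 = 73.8%, Line West 80/126 = 63.5% → Line 1
Day shift: Line 1 520/3158 = 16.5%, Line West 150/3058 = 4.9% → Line 1
Night shift: Line 1 387/942 = 41.1%, Line West 241/525 = 45.9% → Line West
Overall: Line 1 986/4207 = 23.4%, Line West 471/3709 = 12.7% → Line 1
Neither sweeps: Line 1 wins 2 of 3 groups, Line West wins 1. Line 1 wins overall but not every group — no Simpson reversal.

No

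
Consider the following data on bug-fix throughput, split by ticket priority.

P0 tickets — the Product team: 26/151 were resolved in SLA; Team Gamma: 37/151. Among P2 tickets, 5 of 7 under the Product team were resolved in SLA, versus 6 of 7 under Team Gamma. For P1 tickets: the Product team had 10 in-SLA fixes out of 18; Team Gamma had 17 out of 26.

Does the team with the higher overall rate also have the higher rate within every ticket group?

P0: the Product team 26/151 = 17.2%, Team Gamma 37/151 = 24.5% → Team Gamma
P2: the Product team 5/7 = 71.4%, Team Gamma 6/7 = 85.7% → Team Gamma
P1: the Product team 10/18 = 55.6%, Team Gamma 17/26 = 65.4% → Team Gamma
Overall: the Product team 41/176 = 23.3%, Team Gamma 60/184 = 32.6% → Team Gamma
Team Gamma wins overall and in every ticket group — no reversal.

Yes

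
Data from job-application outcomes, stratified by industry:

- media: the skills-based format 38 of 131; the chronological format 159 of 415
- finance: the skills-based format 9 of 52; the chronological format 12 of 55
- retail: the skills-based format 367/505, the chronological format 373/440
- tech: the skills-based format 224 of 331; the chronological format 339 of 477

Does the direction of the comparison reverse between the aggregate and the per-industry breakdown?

Media: the skills-based format 38/131 = 29.0%, the chronological format 159/415 = 38.3% → the chronological format
Finance: the skills-based format 9/52 = 17.3%, the chronological format 12/55 = 21.8% → the chronological format
Retail: the skills-based format 367/505 = 72.7%, the chronological format 373/440 = 84.8% → the chronological format
Tech: the skills-based format 224/331 = 67.7%, the chronological format 339/477 = 71.1% → the chronological format
Overall: the skills-based format 638/1019 = 62.6%, the chronological format 883/1387 = 63.7% → the chronological format
The chronological format wins overall and in every industry group — no reversal.

No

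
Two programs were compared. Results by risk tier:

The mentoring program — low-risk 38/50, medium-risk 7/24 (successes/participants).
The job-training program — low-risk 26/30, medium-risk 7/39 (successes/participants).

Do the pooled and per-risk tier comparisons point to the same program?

Low-risk: the mentoring program 38/50 = 76.0%, the job-training program 26/30 = 86.7% → the job-training program
Medium-risk: the mentoring program 7/24 = 29.2%, the job-training program 7/39 = 17.9% → the mentoring program
Overall: the mentoring program 45/74 = 60.8%, the job-training program 33/69 = 47.8% → the mentoring program
Neither sweeps: the mentoring program wins 1 of 2 groups, the job-training program wins 1. The mentoring program wins overall but not every group — no Simpson reversal.

No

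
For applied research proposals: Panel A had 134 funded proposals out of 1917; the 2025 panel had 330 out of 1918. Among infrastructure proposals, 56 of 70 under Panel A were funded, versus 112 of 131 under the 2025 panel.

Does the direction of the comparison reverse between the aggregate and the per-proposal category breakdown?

No

Applied research: Panel A 134/1917 = 7.0%, the 2025 panel 330/1918 = 17.2% → the 2025 panel
Infrastructure: Panel A 56/70 = 80.0%, the 2025 panel 112/131 = 85.5% → the 2025 panel
Overall: Panel A 190/1987 = 9.6%, the 2025 panel 442/2049 = 21.6% → the 2025 panel
The 2025 panel wins overall and in every proposal group — no reversal.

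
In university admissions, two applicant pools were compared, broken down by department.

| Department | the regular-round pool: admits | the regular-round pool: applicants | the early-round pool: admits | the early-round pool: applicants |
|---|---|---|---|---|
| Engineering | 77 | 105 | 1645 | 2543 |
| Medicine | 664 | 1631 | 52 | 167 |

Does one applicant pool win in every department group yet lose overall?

Engineering: the regular-round pool 77/105 = 73.3%, the early-round pool 1645/2543 = 64.7% → the regular-round pool
Medicine: the regular-round pool 664/1631 = 40.7%, the early-round pool 52/167 = 31.1% → the regular-round pool
Overall: the regular-round pool 741/1736 = 42.7%, the early-round pool 1697/2710 = 62.6% → the early-round pool
The regular-round pool wins each department group but the early-round pool wins overall — the comparison reverses. The regular-round pool's applicants skew toward Medicine, which has a lower base rate.

Yes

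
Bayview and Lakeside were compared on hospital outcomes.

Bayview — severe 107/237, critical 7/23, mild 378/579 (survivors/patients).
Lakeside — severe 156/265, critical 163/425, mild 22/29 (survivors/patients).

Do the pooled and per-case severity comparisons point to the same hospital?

Severe: Bayview 107/237 = 45.1%, Lakeside 156/265 = 58.9% → Lakeside
Critical: Bayview 7/23 = 30.4%, Lakeside 163/425 = 38.4% → Lakeside
Mild: Bayview 378/579 = 65.3%, Lakeside 22/29 = 75.9% → Lakeside
Overall: Bayview 492/839 = 58.6%, Lakeside 341/719 = 47.4% → Bayview
Lakeside wins each case group but Bayview wins overall — the comparison reverses. Lakeside's patients skew toward critical, which has a lower base rate.

No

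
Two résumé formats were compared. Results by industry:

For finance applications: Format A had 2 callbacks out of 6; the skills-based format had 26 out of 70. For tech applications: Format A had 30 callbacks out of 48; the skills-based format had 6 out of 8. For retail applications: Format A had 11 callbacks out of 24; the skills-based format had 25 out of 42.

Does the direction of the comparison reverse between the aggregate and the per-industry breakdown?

Yes

Finance: Format A 2/6 = 33.3%, the skills-based format 26/70 = 37.1% → the skills-based format
Tech: Format A 30/48 = 62.5%, the skills-based format 6/8 = 75.0% → the skills-based format
Retail: Format A 11/24 = 45.8%, the skills-based format 25/42 = 59.5% → the skills-based format
Overall: Format A 43/78 = 55.1%, the skills-based format 57/120 = 47.5% → Format A
The skills-based format wins each industry group but Format A wins overall — the comparison reverses. The skills-based format's applications skew toward finance, which has a lower base rate.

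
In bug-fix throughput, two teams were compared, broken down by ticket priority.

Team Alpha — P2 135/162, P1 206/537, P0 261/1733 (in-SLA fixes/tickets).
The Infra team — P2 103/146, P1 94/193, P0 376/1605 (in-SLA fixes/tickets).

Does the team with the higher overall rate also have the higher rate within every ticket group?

No

P2: Team Alpha 135/162 = 83.3%, the Infra team 103/146 = 70.5% → Team Alpha
P1: Team Alpha 206/537 = 38.4%, the Infra team 94/193 = 48.7% → the Infra team
P0: Team Alpha 261/1733 = 15.1%, the Infra team 376/1605 = 23.4% → the Infra team
Overall: Team Alpha 602/2432 = 24.8%, the Infra team 573/1944 = 29.5% → the Infra team
Neither sweeps: Team Alpha wins 1 of 3 groups, the Infra team wins 2. The Infra team wins overall but not every group — no Simpson reversal.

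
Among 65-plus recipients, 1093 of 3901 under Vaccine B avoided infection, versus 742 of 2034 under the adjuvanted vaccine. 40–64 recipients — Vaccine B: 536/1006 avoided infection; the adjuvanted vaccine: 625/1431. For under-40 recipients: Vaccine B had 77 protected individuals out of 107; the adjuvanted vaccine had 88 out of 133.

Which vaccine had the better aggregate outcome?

the adjuvanted vaccine

65-plus: Vaccine B 1093/3901 = 28.0%, the adjuvanted vaccine 742/2034 = 36.5% → the adjuvanted vaccine
40–64: Vaccine B 536/1006 = 53.3%, the adjuvanted vaccine 625/1431 = 43.7% → Vaccine B
Under-40: Vaccine B 77/107 = 72.0%, the adjuvanted vaccine 88/133 = 66.2% → Vaccine B
Overall: Vaccine B 1706/5014 = 34.0%, the adjuvanted vaccine 1455/3598 = 40.4% → the adjuvanted vaccine
(Neither sweeps every age group, but the adjuvanted vaccine has the higher pooled rate.)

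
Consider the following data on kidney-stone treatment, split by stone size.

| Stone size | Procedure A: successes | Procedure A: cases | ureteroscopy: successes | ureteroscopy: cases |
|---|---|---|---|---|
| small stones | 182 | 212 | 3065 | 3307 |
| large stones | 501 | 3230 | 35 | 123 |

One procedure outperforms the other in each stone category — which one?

ureteroscopy

Small stones: Procedure A 182/212 = 85.8%, ureteroscopy 3065/3307 = 92.7% → ureteroscopy
Large stones: Procedure A 501/3230 = 15.5%, ureteroscopy 35/123 = 28.5% → ureteroscopy
Ureteroscopy has the higher rate in both groups.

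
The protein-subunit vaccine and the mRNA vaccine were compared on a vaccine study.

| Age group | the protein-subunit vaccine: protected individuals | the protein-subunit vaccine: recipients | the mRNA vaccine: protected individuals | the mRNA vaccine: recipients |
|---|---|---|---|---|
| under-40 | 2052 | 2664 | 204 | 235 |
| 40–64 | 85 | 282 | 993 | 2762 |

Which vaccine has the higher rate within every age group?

Under-40: the protein-subunit vaccine 2052/2664 = 77.0%, the mRNA vaccine 204/235 = 86.8% → the mRNA vaccine
40–64: the protein-subunit vaccine 85/282 = 30.1%, the mRNA vaccine 993/2762 = 36.0% → the mRNA vaccine
The mRNA vaccine has the higher rate in both groups.

the mRNA vaccine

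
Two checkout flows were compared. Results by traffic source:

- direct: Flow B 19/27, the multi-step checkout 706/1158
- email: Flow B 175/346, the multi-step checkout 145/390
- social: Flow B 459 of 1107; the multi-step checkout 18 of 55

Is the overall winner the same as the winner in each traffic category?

Direct: Flow B 19/27 = 70.4%, the multi-step checkout 706/1158 = 61.0% → Flow B
Email: Flow B 175/346 = 50.6%, the multi-step checkout 145/390 = 37.2% → Flow B
Social: Flow B 459/1107 = 41.5%, the multi-step checkout 18/55 = 32.7% → Flow B
Overall: Flow B 653/1480 = 44.1%, the multi-step checkout 869/1603 = 54.2% → the multi-step checkout
Flow B wins each traffic group but the multi-step checkout wins overall — the comparison reverses. Flow B's sessions skew toward social, which has a lower base rate.

No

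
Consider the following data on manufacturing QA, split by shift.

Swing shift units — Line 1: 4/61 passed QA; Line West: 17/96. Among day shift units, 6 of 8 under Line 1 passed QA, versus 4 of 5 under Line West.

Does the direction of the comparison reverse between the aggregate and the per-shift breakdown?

Swing shift: Line 1 4/61 = 6.6%, Line West 17/96 = 17.7% → Line West
Day shift: Line 1 6/8 = 75.0%, Line West 4/5 = 80.0% → Line West
Overall: Line 1 10/69 = 14.5%, Line West 21/101 = 20.8% → Line West
Line West wins overall and in every shift group — no reversal.

No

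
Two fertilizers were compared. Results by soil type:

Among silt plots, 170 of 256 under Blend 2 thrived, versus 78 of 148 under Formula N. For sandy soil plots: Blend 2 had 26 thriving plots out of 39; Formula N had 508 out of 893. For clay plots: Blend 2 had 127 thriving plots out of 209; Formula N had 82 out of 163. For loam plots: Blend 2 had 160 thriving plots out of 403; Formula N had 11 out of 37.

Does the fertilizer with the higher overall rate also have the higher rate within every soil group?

Silt: Blend 2 170/256 = 66.4%, Formula N 78/148 = 52.7% → Blend 2
Sandy soil: Blend 2 26/39 = 66.7%, Formula N 508/893 = 56.9% → Blend 2
Clay: Blend 2 127/209 = 60.8%, Formula N 82/163 = 50.3% → Blend 2
Loam: Blend 2 160/403 = 39.7%, Formula N 11/37 = 29.7% → Blend 2
Overall: Blend 2 483/907 = 53.3%, Formula N 679/1241 = 54.7% → Formula N
Blend 2 wins each soil group but Formula N wins overall — the comparison reverses. Blend 2's plots skew toward loam, which has a lower base rate.

No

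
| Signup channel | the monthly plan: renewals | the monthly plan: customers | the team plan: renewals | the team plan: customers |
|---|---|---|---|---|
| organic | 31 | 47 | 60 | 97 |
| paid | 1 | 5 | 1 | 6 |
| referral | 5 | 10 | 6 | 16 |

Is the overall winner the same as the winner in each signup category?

Organic: the monthly plan 31/47 = 66.0%, the team plan 60/97 = 61.9% → the monthly plan
Paid: the monthly plan 1/5 = 20.0%, the team plan 1/6 = 16.7% → the monthly plan
Referral: the monthly plan 5/10 = 50.0%, the team plan 6/16 = 37.5% → the monthly plan
Overall: the monthly plan 37/62 = 59.7%, the team plan 67/119 = 56.3% → the monthly plan
The monthly plan wins overall and in every signup group — no reversal.

Yes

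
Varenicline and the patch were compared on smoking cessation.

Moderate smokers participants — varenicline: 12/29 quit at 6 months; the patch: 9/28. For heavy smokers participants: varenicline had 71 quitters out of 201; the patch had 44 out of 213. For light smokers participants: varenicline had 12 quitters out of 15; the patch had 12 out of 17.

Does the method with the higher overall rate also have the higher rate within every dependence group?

Moderate smokers: varenicline 12/29 = 41.4%, the patch 9/28 = 32.1% → varenicline
Heavy smokers: varenicline 71/201 = 35.3%, the patch 44/213 = 20.7% → varenicline
Light smokers: varenicline 12/15 = 80.0%, the patch 12/17 = 70.6% → varenicline
Overall: varenicline 95/245 = 38.8%, the patch 65/258 = 25.2% → varenicline
Varenicline wins overall and in every dependence group — no reversal.

Yes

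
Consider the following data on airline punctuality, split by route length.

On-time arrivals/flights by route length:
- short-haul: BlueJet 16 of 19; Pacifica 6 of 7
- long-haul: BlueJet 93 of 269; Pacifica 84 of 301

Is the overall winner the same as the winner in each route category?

No

Short-haul: BlueJet 16/19 = 84.2%, Pacifica 6/7 = 85.7% → Pacifica
Long-haul: BlueJet 93/269 = 34.6%, Pacifica 84/301 = 27.9% → BlueJet
Overall: BlueJet 109/288 = 37.8%, Pacifica 90/308 = 29.2% → BlueJet
Neither sweeps: BlueJet wins 1 of 2 groups, Pacifica wins 1. BlueJet wins overall but not every group — no Simpson reversal.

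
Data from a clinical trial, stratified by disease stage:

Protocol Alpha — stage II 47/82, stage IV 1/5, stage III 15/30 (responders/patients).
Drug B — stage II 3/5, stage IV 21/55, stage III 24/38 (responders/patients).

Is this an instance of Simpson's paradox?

Yes

Stage II: Protocol Alpha 47/82 = 57.3%, Drug B 3/5 = 60.0% → Drug B
Stage IV: Protocol Alpha 1/5 = 20.0%, Drug B 21/55 = 38.2% → Drug B
Stage III: Protocol Alpha 15/30 = 50.0%, Drug B 24/38 = 63.2% → Drug B
Overall: Protocol Alpha 63/117 = 53.8%, Drug B 48/98 = 49.0% → Protocol Alpha
Drug B wins each disease group but Protocol Alpha wins overall — the comparison reverses. Drug B's patients skew toward stage IV, which has a lower base rate.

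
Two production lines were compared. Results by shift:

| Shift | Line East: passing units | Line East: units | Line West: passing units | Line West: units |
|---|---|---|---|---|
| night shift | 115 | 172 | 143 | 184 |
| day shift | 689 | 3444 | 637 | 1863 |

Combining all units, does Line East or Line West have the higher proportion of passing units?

Night shift: Line East 115/172 = 66.9%, Line West 143/184 = 77.7% → Line West
Day shift: Line East 689/3444 = 20.0%, Line West 637/1863 = 34.2% → Line West
Overall: Line East 804/3616 = 22.2%, Line West 780/2047 = 38.1% → Line West

Line West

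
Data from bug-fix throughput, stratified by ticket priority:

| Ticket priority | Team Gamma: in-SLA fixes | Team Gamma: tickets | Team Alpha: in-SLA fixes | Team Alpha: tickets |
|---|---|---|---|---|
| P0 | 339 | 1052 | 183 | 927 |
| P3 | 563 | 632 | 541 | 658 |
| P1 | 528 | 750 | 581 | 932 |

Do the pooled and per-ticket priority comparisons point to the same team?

Yes

P0: Team Gamma 339/1052 = 32.2%, Team Alpha 183/927 = 19.7% → Team Gamma
P3: Team Gamma 563/632 = 89.1%, Team Alpha 541/658 = 82.2% → Team Gamma
P1: Team Gamma 528/750 = 70.4%, Team Alpha 581/932 = 62.3% → Team Gamma
Overall: Team Gamma 1430/2434 = 58.8%, Team Alpha 1305/2517 = 51.8% → Team Gamma
Team Gamma wins overall and in every ticket group — no reversal.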